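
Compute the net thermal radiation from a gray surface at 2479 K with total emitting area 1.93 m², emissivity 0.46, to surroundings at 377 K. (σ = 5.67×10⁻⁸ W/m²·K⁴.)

Q = εσA(T⁴ − T_s⁴). T⁴ − T_s⁴ = (2479)⁴ − (377)⁴ = 3.78×10^13 − 2.02×10^10 = 3.77×10^13 K⁴.
Q = 0.46 × 5.67×10⁻⁸ × 1.93 × 3.77×10^13 = 1.90×10^6 W.

Q ≈ 1.90×10^6 W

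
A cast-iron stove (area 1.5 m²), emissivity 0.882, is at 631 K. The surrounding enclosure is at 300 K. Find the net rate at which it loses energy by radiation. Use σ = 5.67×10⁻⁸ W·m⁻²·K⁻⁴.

Q = εσA(T⁴ − T_s⁴). T⁴ − T_s⁴ = (631)⁴ − (300)⁴ = 1.59×10^11 − 8.10×10^9 = 1.50×10^11 K⁴.
Q = 0.882 × 5.67×10⁻⁸ × 1.50 × 1.50×10^11 = 11300 W.

Q ≈ 11300 W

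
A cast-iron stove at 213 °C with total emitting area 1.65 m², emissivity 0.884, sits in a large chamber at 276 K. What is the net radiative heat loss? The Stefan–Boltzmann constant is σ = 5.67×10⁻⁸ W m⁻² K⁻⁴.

Q ≈ 4130 W

Convert: 213 °C = 486 K.
Q = εσA(T⁴ − T_s⁴). T⁴ − T_s⁴ = (486)⁴ − (276)⁴ = 5.58×10^10 − 5.80×10^9 = 5.00×10^10 K⁴.
Q = 0.884 × 5.67×10⁻⁸ × 1.65 × 5.00×10^10 = 4130 W.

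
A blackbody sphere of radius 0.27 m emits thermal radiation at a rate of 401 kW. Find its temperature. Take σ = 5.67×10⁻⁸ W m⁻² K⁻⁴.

A = 4πr² = 4π × (0.27)² = 0.916 m².
From P = σAT⁴, T = (P / σA)^(1/4) = (4.01×10^5 / (5.67×10⁻⁸ × 0.916))^(1/4).
T = (7.72×10^12)^(1/4) = 1670 K.

T ≈ 1670 K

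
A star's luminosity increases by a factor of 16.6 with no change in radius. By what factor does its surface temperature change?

factor ≈ 2.02

P ∝ T⁴ ⇒ T ∝ P^(1/4), so T scales by (16.6)^(1/4) = 2.02.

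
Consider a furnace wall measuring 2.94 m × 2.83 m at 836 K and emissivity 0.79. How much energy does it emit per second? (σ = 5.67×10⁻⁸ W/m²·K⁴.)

A = 2.94 × 2.83 = 8.32 m².
Stefan–Boltzmann: P = εσAT⁴ = 0.79 × 5.67×10⁻⁸ × 8.32 × (836)⁴ = 0.79 × 5.67×10⁻⁸ × 8.32 × 4.88×10^11.
P = 1.82×10^5 W.

P ≈ 1.82×10^5 W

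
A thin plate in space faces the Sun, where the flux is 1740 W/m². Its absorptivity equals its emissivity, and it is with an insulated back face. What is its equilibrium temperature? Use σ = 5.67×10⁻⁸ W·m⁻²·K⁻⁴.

T ≈ 419 K

Absorbed flux αS = emitted flux εσT⁴ (one radiating face); with α = ε, T = (S/σ)^(1/4).
T = (1740 / 5.67×10⁻⁸)^(1/4) = (3.07×10^10)^(1/4).
T = 419 K.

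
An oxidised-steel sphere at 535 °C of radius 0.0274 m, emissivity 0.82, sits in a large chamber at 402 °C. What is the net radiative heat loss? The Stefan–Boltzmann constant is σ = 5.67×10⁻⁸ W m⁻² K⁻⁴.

A = 4πr² = 4π × (0.0274)² = 9.43×10^-3 m².
Convert: 535 °C = 808 K; 402 °C = 675 K.
Q = εσA(T⁴ − T_s⁴). T⁴ − T_s⁴ = (808)⁴ − (675)⁴ = 4.26×10^11 − 2.08×10^11 = 2.19×10^11 K⁴.
Q = 0.82 × 5.67×10⁻⁸ × 9.43×10^-3 × 2.19×10^11 = 95.9 W.

Q ≈ 95.9 W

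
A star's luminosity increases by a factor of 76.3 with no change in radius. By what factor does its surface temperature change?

P ∝ T⁴ ⇒ T ∝ P^(1/4), so T scales by (76.3)^(1/4) = 2.96.

factor ≈ 2.96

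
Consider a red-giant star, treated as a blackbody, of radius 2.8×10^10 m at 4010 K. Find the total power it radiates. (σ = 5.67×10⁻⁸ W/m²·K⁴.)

P ≈ 1.44×10^29 W

A = 4πr² = 4π × (2.8×10^10)² = 9.85×10^21 m².
P = σAT⁴ = 5.67×10⁻⁸ × 9.85×10^21 × (4010)⁴ = 5.67×10⁻⁸ × 9.85×10^21 × 2.59×10^14.
P = 1.44×10^29 W.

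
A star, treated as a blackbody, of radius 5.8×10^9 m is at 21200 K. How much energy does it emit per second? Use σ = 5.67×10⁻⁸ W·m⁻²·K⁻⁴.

A = 4πr² = 4π × (5.8×10^9)² = 4.23×10^20 m².
P = σAT⁴ = 5.67×10⁻⁸ × 4.23×10^20 × (21200)⁴ = 5.67×10⁻⁸ × 4.23×10^20 × 2.02×10^17.
P = 4.84×10^30 W.

P ≈ 4.84×10^30 W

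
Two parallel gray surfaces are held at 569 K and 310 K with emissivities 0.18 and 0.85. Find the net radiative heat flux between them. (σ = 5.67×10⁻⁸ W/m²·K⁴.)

For two large parallel gray plates, q = σ(T₁⁴ − T₂⁴) / (1/ε₁ + 1/ε₂ − 1).
1/ε₁ + 1/ε₂ − 1 = 1/0.18 + 1/0.85 − 1 = 5.732.
T₁⁴ − T₂⁴ = 1.05×10^11 − 9.24×10^9 = 9.56×10^10 K⁴.
q = 5.67×10⁻⁸ × 9.56×10^10 / 5.732 = 946 W/m².

q ≈ 946 W/m²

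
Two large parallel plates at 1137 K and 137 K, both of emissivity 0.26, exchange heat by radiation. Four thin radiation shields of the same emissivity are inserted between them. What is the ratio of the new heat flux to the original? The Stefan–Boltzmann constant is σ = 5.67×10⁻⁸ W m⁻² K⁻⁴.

With N identical shields there are N+1 = 5 gaps in series, each with the same radiative resistance, so the flux falls to 1/(N+1) of its unshielded value.

ratio ≈ 0.200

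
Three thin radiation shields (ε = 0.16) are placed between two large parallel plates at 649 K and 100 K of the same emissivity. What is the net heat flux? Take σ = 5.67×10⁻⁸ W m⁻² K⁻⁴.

q ≈ 219 W/m²

Each of the 4 gaps contributes resistance (2/ε − 1) = 2/0.16 − 1 = 11.50; total = 46.00.
q = σ(T₁⁴ − T₂⁴) / 46.00 = 5.67×10⁻⁸ × 1.77×10^11 / 46.00 = 219 W/m².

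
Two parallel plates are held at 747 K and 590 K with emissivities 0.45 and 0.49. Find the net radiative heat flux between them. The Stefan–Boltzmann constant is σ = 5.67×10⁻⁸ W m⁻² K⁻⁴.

q ≈ 3310 W/m²

For two large parallel gray plates, q = σ(T₁⁴ − T₂⁴) / (1/ε₁ + 1/ε₂ − 1).
1/ε₁ + 1/ε₂ − 1 = 1/0.45 + 1/0.49 − 1 = 3.263.
T₁⁴ − T₂⁴ = 3.11×10^11 − 1.21×10^11 = 1.90×10^11 K⁴.
q = 5.67×10⁻⁸ × 1.90×10^11 / 3.263 = 3310 W/m².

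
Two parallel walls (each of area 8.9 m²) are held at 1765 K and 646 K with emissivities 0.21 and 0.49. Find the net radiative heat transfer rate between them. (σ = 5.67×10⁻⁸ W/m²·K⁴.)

For two large parallel gray plates, q = σ(T₁⁴ − T₂⁴) / (1/ε₁ + 1/ε₂ − 1).
1/ε₁ + 1/ε₂ − 1 = 1/0.21 + 1/0.49 − 1 = 5.803.
T₁⁴ − T₂⁴ = 9.70×10^12 − 1.74×10^11 = 9.53×10^12 K⁴.
q = 5.67×10⁻⁸ × 9.53×10^12 / 5.803 = 93100 W/m².
Q = q·A = 93100 × 8.9 = 8.29×10^5 W.

Q ≈ 8.29×10^5 W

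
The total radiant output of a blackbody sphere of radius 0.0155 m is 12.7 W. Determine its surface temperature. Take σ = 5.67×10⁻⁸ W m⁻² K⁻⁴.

A = 4πr² = 4π × (0.0155)² = 3.02×10^-3 m².
From P = σAT⁴, T = (P / σA)^(1/4) = (12.7 / (5.67×10⁻⁸ × 3.02×10^-3))^(1/4).
T = (7.42×10^10)^(1/4) = 522 K.

T ≈ 522 K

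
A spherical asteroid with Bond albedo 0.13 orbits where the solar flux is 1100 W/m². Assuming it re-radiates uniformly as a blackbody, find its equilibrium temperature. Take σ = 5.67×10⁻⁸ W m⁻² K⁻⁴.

Power absorbed = (1−a)S·πR²; power emitted = 4πR²σT⁴. Equating and cancelling πR²:
T = ((1−a)S / 4σ)^(1/4) = (957 / (4 × 5.67×10⁻⁸))^(1/4) = (4.22×10^9)^(1/4).
T = 255 K.

T ≈ 255 K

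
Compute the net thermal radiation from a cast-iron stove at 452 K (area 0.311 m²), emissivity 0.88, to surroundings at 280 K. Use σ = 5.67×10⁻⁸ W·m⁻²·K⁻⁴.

Q ≈ 552 W

Q = εσA(T⁴ − T_s⁴). T⁴ − T_s⁴ = (452)⁴ − (280)⁴ = 4.17×10^10 − 6.15×10^9 = 3.56×10^10 K⁴.
Q = 0.88 × 5.67×10⁻⁸ × 0.311 × 3.56×10^10 = 552 W.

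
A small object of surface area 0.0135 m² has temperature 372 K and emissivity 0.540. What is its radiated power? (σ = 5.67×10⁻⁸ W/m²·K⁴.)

P = εσAT⁴ = 0.540 × 5.67×10⁻⁸ × 0.0135 × (372)⁴ = 0.540 × 5.67×10⁻⁸ × 0.0135 × 1.92×10^10.
P = 7.92 W.

P ≈ 7.92 W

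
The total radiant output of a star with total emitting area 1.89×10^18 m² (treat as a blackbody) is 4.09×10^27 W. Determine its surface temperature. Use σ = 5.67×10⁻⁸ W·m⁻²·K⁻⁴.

From P = σAT⁴, T = (P / σA)^(1/4) = (4.09×10^27 / (5.67×10⁻⁸ × 1.89×10^18))^(1/4).
T = (3.82×10^16)^(1/4) = 14000 K.

T ≈ 14000 K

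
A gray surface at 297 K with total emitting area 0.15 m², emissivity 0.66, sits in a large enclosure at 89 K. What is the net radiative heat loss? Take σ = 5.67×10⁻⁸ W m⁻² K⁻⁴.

Q = εσA(T⁴ − T_s⁴). T⁴ − T_s⁴ = (297)⁴ − (89)⁴ = 7.78×10^9 − 6.27×10^7 = 7.72×10^9 K⁴.
Q = 0.66 × 5.67×10⁻⁸ × 0.150 × 7.72×10^9 = 43.3 W.

Q ≈ 43.3 W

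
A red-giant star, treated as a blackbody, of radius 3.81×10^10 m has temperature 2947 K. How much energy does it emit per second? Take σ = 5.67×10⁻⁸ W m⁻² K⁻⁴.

P ≈ 7.80×10^28 W

A = 4πr² = 4π × (3.81×10^10)² = 1.82×10^22 m².
P = σAT⁴ = 5.67×10⁻⁸ × 1.82×10^22 × (2947)⁴ = 5.67×10⁻⁸ × 1.82×10^22 × 7.54×10^13.
P = 7.80×10^28 W.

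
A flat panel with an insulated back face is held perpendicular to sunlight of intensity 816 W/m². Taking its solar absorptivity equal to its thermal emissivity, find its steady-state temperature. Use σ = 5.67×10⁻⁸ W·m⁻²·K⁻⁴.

Absorbed flux αS = emitted flux εσT⁴ (one radiating face); with α = ε, T = (S/σ)^(1/4).
T = (816 / 5.67×10⁻⁸)^(1/4) = (1.44×10^10)^(1/4).
T = 346 K.

T ≈ 346 K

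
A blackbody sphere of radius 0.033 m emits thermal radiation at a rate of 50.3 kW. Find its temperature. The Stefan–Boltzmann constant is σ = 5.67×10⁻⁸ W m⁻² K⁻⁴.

A = 4πr² = 4π × (0.033)² = 0.0137 m².
From P = σAT⁴, T = (P / σA)^(1/4) = (50300 / (5.67×10⁻⁸ × 0.0137))^(1/4).
T = (6.48×10^13)^(1/4) = 2840 K.

T ≈ 2840 K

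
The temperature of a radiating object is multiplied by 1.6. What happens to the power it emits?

P ∝ T⁴, so the power scales as (1.6)⁴ = 6.55.

factor ≈ 6.55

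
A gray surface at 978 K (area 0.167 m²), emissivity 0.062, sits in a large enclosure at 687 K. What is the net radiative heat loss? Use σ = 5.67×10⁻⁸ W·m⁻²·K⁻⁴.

Q = εσA(T⁴ − T_s⁴). T⁴ − T_s⁴ = (978)⁴ − (687)⁴ = 9.15×10^11 − 2.23×10^11 = 6.92×10^11 K⁴.
Q = 0.062 × 5.67×10⁻⁸ × 0.167 × 6.92×10^11 = 406 W.

Q ≈ 406 W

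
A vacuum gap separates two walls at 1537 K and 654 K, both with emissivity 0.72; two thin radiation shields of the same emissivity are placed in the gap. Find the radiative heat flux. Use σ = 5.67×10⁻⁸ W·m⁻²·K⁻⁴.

q ≈ 57400 W/m²

Each of the 3 gaps contributes resistance (2/ε − 1) = 2/0.72 − 1 = 1.778; total = 5.333.
q = σ(T₁⁴ − T₂⁴) / 5.333 = 5.67×10⁻⁸ × 5.40×10^12 / 5.333 = 57400 W/m².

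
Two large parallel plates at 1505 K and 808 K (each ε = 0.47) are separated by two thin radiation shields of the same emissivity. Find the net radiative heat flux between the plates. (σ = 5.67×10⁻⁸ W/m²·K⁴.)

q ≈ 27300 W/m²

Each of the 3 gaps contributes resistance (2/ε − 1) = 2/0.47 − 1 = 3.255; total = 9.766.
q = σ(T₁⁴ − T₂⁴) / 9.766 = 5.67×10⁻⁸ × 4.70×10^12 / 9.766 = 27300 W/m².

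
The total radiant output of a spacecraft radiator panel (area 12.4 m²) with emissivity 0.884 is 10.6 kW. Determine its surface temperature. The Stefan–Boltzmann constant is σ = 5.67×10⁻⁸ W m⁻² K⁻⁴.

T ≈ 361 K

From P = εσAT⁴, T = (P / εσA)^(1/4) = (10600 / (0.884 × 5.67×10⁻⁸ × 12.4))^(1/4).
T = (1.71×10^10)^(1/4) = 361 K.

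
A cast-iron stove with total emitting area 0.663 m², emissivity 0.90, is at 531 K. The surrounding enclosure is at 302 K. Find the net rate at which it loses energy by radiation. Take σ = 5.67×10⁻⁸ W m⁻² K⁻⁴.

Q ≈ 2410 W

Q = εσA(T⁴ − T_s⁴). T⁴ − T_s⁴ = (531)⁴ − (302)⁴ = 7.95×10^10 − 8.32×10^9 = 7.12×10^10 K⁴.
Q = 0.90 × 5.67×10⁻⁸ × 0.663 × 7.12×10^10 = 2410 W.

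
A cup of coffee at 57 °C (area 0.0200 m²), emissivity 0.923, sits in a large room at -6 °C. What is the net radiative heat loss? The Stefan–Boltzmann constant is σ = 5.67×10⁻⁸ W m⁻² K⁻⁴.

Q ≈ 7.09 W

Convert: 57 °C = 330 K; -6 °C = 267 K.
Q = εσA(T⁴ − T_s⁴). T⁴ − T_s⁴ = (330)⁴ − (267)⁴ = 1.19×10^10 − 5.08×10^9 = 6.78×10^9 K⁴.
Q = 0.923 × 5.67×10⁻⁸ × 0.0200 × 6.78×10^9 = 7.09 W.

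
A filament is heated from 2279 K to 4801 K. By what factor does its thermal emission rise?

ratio ≈ 19.7

P ∝ T⁴, so the ratio is (4801/2279)⁴ = (2.107)⁴ = 19.7.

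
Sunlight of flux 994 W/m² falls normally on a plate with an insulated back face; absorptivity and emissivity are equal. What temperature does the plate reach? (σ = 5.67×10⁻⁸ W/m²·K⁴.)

Absorbed flux αS = emitted flux εσT⁴ (one radiating face); with α = ε, T = (S/σ)^(1/4).
T = (994 / 5.67×10⁻⁸)^(1/4) = (1.75×10^10)^(1/4).
T = 364 K.

T ≈ 364 K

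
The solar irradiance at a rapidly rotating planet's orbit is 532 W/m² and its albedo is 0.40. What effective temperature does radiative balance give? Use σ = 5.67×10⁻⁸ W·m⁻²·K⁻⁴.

T ≈ 194 K

Power absorbed = (1−a)S·πR²; power emitted = 4πR²σT⁴. Equating and cancelling πR²:
T = ((1−a)S / 4σ)^(1/4) = (319 / (4 × 5.67×10⁻⁸))^(1/4) = (1.41×10^9)^(1/4).
T = 194 K.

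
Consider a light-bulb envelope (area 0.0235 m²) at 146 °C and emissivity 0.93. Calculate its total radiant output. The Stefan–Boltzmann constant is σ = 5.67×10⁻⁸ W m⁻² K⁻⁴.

P ≈ 38.2 W

146 °C = 419 K.
P = εσAT⁴ = 0.93 × 5.67×10⁻⁸ × 0.0235 × (419)⁴ = 0.93 × 5.67×10⁻⁸ × 0.0235 × 3.08×10^10.
P = 38.2 W.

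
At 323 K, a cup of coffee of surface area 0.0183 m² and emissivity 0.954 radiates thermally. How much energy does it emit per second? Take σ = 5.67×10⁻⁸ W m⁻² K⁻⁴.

P ≈ 10.8 W

Stefan–Boltzmann: P = εσAT⁴ = 0.954 × 5.67×10⁻⁸ × 0.0183 × (323)⁴ = 0.954 × 5.67×10⁻⁸ × 0.0183 × 1.09×10^10.
P = 10.8 W.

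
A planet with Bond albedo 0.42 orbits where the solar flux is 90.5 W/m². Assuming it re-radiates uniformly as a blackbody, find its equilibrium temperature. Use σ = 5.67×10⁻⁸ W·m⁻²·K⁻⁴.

Power absorbed = (1−a)S·πR²; power emitted = 4πR²σT⁴. Equating and cancelling πR²:
T = ((1−a)S / 4σ)^(1/4) = (52.5 / (4 × 5.67×10⁻⁸))^(1/4) = (2.31×10^8)^(1/4).
T = 123 K.

T ≈ 123 K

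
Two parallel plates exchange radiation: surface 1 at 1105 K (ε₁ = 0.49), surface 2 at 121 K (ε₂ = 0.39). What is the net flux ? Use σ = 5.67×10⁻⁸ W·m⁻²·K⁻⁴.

For two large parallel gray plates, q = σ(T₁⁴ − T₂⁴) / (1/ε₁ + 1/ε₂ − 1).
1/ε₁ + 1/ε₂ − 1 = 1/0.49 + 1/0.39 − 1 = 3.605.
T₁⁴ − T₂⁴ = 1.49×10^12 − 2.14×10^8 = 1.49×10^12 K⁴.
q = 5.67×10⁻⁸ × 1.49×10^12 / 3.605 = 23400 W/m².

q ≈ 23400 W/m²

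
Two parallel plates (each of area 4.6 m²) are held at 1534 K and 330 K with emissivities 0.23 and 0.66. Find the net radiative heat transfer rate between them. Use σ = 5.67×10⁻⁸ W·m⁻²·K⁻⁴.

For two large parallel gray plates, q = σ(T₁⁴ − T₂⁴) / (1/ε₁ + 1/ε₂ − 1).
1/ε₁ + 1/ε₂ − 1 = 1/0.23 + 1/0.66 − 1 = 4.863.
T₁⁴ − T₂⁴ = 5.54×10^12 − 1.19×10^10 = 5.53×10^12 K⁴.
q = 5.67×10⁻⁸ × 5.53×10^12 / 4.863 = 64400 W/m².
Q = q·A = 64400 × 4.6 = 2.96×10^5 W.

Q ≈ 2.96×10^5 W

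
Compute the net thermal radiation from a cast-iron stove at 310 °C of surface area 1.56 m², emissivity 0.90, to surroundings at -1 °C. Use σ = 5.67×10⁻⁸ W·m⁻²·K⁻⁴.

Convert: 310 °C = 583 K; -1 °C = 272 K.
Q = εσA(T⁴ − T_s⁴). T⁴ − T_s⁴ = (583)⁴ − (272)⁴ = 1.16×10^11 − 5.47×10^9 = 1.10×10^11 K⁴.
Q = 0.90 × 5.67×10⁻⁸ × 1.56 × 1.10×10^11 = 8760 W.

Q ≈ 8760 W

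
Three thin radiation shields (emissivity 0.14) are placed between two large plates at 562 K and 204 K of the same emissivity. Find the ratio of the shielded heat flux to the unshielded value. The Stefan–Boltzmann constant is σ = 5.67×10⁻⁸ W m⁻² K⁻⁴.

ratio ≈ 0.250

With N identical shields there are N+1 = 4 gaps in series, each with the same radiative resistance, so the flux falls to 1/(N+1) of its unshielded value.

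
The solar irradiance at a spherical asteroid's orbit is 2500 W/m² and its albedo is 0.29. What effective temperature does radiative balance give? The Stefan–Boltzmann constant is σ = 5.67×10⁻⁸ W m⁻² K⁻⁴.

T ≈ 297 K

Power absorbed = (1−a)S·πR²; power emitted = 4πR²σT⁴. Equating and cancelling πR²:
T = ((1−a)S / 4σ)^(1/4) = (1780 / (4 × 5.67×10⁻⁸))^(1/4) = (7.83×10^9)^(1/4).
T = 297 K.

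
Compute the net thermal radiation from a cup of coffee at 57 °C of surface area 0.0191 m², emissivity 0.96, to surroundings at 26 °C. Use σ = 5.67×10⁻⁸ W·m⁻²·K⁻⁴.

Q ≈ 4.02 W

Convert: 57 °C = 330 K; 26 °C = 299 K.
Q = εσA(T⁴ − T_s⁴). T⁴ − T_s⁴ = (330)⁴ − (299)⁴ = 1.19×10^10 − 7.99×10^9 = 3.87×10^9 K⁴.
Q = 0.96 × 5.67×10⁻⁸ × 0.0191 × 3.87×10^9 = 4.02 W.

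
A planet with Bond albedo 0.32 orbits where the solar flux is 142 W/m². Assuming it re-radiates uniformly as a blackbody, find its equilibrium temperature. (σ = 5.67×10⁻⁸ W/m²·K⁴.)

T ≈ 144 K

Power absorbed = (1−a)S·πR²; power emitted = 4πR²σT⁴. Equating and cancelling πR²:
T = ((1−a)S / 4σ)^(1/4) = (96.6 / (4 × 5.67×10⁻⁸))^(1/4) = (4.26×10^8)^(1/4).
T = 144 K.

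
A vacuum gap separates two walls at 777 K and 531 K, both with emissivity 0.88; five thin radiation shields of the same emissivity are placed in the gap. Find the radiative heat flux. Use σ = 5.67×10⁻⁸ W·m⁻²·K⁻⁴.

q ≈ 2120 W/m²

Each of the 6 gaps contributes resistance (2/ε − 1) = 2/0.88 − 1 = 1.273; total = 7.636.
q = σ(T₁⁴ − T₂⁴) / 7.636 = 5.67×10⁻⁸ × 2.85×10^11 / 7.636 = 2120 W/m².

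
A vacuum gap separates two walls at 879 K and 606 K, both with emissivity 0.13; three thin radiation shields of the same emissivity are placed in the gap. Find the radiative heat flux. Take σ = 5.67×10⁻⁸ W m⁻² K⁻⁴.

q ≈ 455 W/m²

Each of the 4 gaps contributes resistance (2/ε − 1) = 2/0.13 − 1 = 14.38; total = 57.54.
q = σ(T₁⁴ − T₂⁴) / 57.54 = 5.67×10⁻⁸ × 4.62×10^11 / 57.54 = 455 W/m².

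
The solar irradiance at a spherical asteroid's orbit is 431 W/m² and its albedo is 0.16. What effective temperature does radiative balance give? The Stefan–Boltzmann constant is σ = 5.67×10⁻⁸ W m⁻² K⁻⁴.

Power absorbed = (1−a)S·πR²; power emitted = 4πR²σT⁴. Equating and cancelling πR²:
T = ((1−a)S / 4σ)^(1/4) = (362 / (4 × 5.67×10⁻⁸))^(1/4) = (1.60×10^9)^(1/4).
T = 200 K.

T ≈ 200 K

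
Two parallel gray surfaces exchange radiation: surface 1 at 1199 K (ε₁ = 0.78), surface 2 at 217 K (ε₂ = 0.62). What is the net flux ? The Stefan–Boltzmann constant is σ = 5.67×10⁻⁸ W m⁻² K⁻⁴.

For two large parallel gray plates, q = σ(T₁⁴ − T₂⁴) / (1/ε₁ + 1/ε₂ − 1).
1/ε₁ + 1/ε₂ − 1 = 1/0.78 + 1/0.62 − 1 = 1.895.
T₁⁴ − T₂⁴ = 2.07×10^12 − 2.22×10^9 = 2.06×10^12 K⁴.
q = 5.67×10⁻⁸ × 2.06×10^12 / 1.895 = 61800 W/m².

q ≈ 61800 W/m²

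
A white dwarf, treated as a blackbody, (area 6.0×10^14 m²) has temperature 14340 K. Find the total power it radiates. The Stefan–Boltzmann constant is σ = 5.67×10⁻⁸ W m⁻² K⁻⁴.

P = σAT⁴ = 5.67×10⁻⁸ × 6.00×10^14 × (14340)⁴ = 5.67×10⁻⁸ × 6.00×10^14 × 4.23×10^16.
P = 1.44×10^24 W.

P ≈ 1.44×10^24 W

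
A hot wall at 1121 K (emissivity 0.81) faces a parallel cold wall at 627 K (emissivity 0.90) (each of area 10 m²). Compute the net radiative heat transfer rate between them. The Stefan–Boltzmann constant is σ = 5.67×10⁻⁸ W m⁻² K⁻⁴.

For two large parallel gray plates, q = σ(T₁⁴ − T₂⁴) / (1/ε₁ + 1/ε₂ − 1).
1/ε₁ + 1/ε₂ − 1 = 1/0.81 + 1/0.90 − 1 = 1.346.
T₁⁴ − T₂⁴ = 1.58×10^12 − 1.55×10^11 = 1.42×10^12 K⁴.
q = 5.67×10⁻⁸ × 1.42×10^12 / 1.346 = 60000 W/m².
Q = q·A = 60000 × 10 = 6.00×10^5 W.

Q ≈ 6.00×10^5 W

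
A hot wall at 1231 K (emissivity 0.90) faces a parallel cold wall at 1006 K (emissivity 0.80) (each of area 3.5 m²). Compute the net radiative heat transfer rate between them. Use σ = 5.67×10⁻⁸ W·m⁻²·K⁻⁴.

Q ≈ 1.85×10^5 W

For two large parallel gray plates, q = σ(T₁⁴ − T₂⁴) / (1/ε₁ + 1/ε₂ − 1).
1/ε₁ + 1/ε₂ − 1 = 1/0.90 + 1/0.80 − 1 = 1.361.
T₁⁴ − T₂⁴ = 2.30×10^12 − 1.02×10^12 = 1.27×10^12 K⁴.
q = 5.67×10⁻⁸ × 1.27×10^12 / 1.361 = 53000 W/m².
Q = q·A = 53000 × 3.5 = 1.85×10^5 W.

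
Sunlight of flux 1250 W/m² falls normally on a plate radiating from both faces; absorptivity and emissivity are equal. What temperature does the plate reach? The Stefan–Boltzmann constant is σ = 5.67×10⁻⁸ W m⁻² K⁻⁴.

Absorbed flux αS = emitted flux 2εσT⁴ per unit area; with α = ε this gives T = (S/2σ)^(1/4).
T = (1250 / (2 × 5.67×10⁻⁸))^(1/4) = (1.10×10^10)^(1/4).
T = 324 K.

T ≈ 324 K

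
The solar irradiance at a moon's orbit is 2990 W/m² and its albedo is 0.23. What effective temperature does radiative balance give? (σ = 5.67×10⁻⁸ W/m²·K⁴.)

Power absorbed = (1−a)S·πR²; power emitted = 4πR²σT⁴. Equating and cancelling πR²:
T = ((1−a)S / 4σ)^(1/4) = (2300 / (4 × 5.67×10⁻⁸))^(1/4) = (1.02×10^10)^(1/4).
T = 317 K.

T ≈ 317 K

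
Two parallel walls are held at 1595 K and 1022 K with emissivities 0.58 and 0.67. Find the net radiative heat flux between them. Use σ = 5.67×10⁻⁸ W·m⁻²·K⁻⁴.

For two large parallel gray plates, q = σ(T₁⁴ − T₂⁴) / (1/ε₁ + 1/ε₂ − 1).
1/ε₁ + 1/ε₂ − 1 = 1/0.58 + 1/0.67 − 1 = 2.217.
T₁⁴ − T₂⁴ = 6.47×10^12 − 1.09×10^12 = 5.38×10^12 K⁴.
q = 5.67×10⁻⁸ × 5.38×10^12 / 2.217 = 1.38×10^5 W/m².

q ≈ 1.38×10^5 W/m²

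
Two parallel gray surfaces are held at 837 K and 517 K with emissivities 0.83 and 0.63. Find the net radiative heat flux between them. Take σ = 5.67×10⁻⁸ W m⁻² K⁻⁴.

q ≈ 13300 W/m²

For two large parallel gray plates, q = σ(T₁⁴ − T₂⁴) / (1/ε₁ + 1/ε₂ − 1).
1/ε₁ + 1/ε₂ − 1 = 1/0.83 + 1/0.63 − 1 = 1.792.
T₁⁴ − T₂⁴ = 4.91×10^11 − 7.14×10^10 = 4.19×10^11 K⁴.
q = 5.67×10⁻⁸ × 4.19×10^11 / 1.792 = 13300 W/m².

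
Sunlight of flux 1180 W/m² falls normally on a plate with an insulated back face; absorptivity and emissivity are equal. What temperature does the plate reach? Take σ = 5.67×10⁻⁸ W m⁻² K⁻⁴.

T ≈ 380 K

Absorbed flux αS = emitted flux εσT⁴ (one radiating face); with α = ε, T = (S/σ)^(1/4).
T = (1180 / 5.67×10⁻⁸)^(1/4) = (2.08×10^10)^(1/4).
T = 380 K.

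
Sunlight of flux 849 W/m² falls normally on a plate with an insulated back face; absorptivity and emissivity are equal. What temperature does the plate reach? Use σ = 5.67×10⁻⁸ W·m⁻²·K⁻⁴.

T ≈ 350 K

Absorbed flux αS = emitted flux εσT⁴ (one radiating face); with α = ε, T = (S/σ)^(1/4).
T = (849 / 5.67×10⁻⁸)^(1/4) = (1.50×10^10)^(1/4).
T = 350 K.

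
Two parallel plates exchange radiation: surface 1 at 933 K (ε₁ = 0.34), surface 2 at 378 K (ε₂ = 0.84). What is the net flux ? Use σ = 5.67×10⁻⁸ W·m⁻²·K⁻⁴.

q ≈ 13300 W/m²

For two large parallel gray plates, q = σ(T₁⁴ − T₂⁴) / (1/ε₁ + 1/ε₂ − 1).
1/ε₁ + 1/ε₂ − 1 = 1/0.34 + 1/0.84 − 1 = 3.132.
T₁⁴ − T₂⁴ = 7.58×10^11 − 2.04×10^10 = 7.37×10^11 K⁴.
q = 5.67×10⁻⁸ × 7.37×10^11 / 3.132 = 13300 W/m².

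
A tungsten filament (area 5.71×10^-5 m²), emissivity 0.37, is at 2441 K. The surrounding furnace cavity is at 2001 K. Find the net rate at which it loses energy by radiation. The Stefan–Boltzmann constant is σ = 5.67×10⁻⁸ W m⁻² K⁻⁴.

Q ≈ 23.3 W

Q = εσA(T⁴ − T_s⁴). T⁴ − T_s⁴ = (2441)⁴ − (2001)⁴ = 3.55×10^13 − 1.60×10^13 = 1.95×10^13 K⁴.
Q = 0.37 × 5.67×10⁻⁸ × 5.71×10^-5 × 1.95×10^13 = 23.3 W.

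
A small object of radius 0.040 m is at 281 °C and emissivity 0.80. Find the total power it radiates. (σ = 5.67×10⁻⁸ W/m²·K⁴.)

P ≈ 85.9 W

A = 4πr² = 4π × (0.040)² = 0.0201 m².
281 °C = 554 K.
Stefan–Boltzmann: P = εσAT⁴ = 0.80 × 5.67×10⁻⁸ × 0.0201 × (554)⁴ = 0.80 × 5.67×10⁻⁸ × 0.0201 × 9.42×10^10.
P = 85.9 W.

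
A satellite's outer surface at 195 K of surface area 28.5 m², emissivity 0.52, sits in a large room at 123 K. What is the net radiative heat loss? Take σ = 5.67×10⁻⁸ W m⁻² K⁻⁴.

Q ≈ 1020 W

Q = εσA(T⁴ − T_s⁴). T⁴ − T_s⁴ = (195)⁴ − (123)⁴ = 1.45×10^9 − 2.29×10^8 = 1.22×10^9 K⁴.
Q = 0.52 × 5.67×10⁻⁸ × 28.5 × 1.22×10^9 = 1020 W.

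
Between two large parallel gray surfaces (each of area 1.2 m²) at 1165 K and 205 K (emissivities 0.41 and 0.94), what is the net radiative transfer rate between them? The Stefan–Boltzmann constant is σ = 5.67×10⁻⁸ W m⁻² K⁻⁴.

For two large parallel gray plates, q = σ(T₁⁴ − T₂⁴) / (1/ε₁ + 1/ε₂ − 1).
1/ε₁ + 1/ε₂ − 1 = 1/0.41 + 1/0.94 − 1 = 2.503.
T₁⁴ − T₂⁴ = 1.84×10^12 − 1.77×10^9 = 1.84×10^12 K⁴.
q = 5.67×10⁻⁸ × 1.84×10^12 / 2.503 = 41700 W/m².
Q = q·A = 41700 × 1.2 = 50000 W.

Q ≈ 50000 W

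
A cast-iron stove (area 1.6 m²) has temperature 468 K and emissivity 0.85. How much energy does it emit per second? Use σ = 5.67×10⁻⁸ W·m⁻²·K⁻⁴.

P ≈ 3700 W

Stefan–Boltzmann: P = εσAT⁴ = 0.85 × 5.67×10⁻⁸ × 1.60 × (468)⁴ = 0.85 × 5.67×10⁻⁸ × 1.60 × 4.80×10^10.
P = 3700 W.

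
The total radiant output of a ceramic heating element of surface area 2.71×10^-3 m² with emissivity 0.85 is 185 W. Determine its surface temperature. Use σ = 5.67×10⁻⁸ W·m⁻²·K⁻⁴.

From P = εσAT⁴, T = (P / εσA)^(1/4) = (185 / (0.85 × 5.67×10⁻⁸ × 2.71×10^-3))^(1/4).
T = (1.42×10^12)^(1/4) = 1090 K.

T ≈ 1090 K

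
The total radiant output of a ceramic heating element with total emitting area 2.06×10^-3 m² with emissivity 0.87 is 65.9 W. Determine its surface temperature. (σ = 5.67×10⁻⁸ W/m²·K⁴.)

From P = εσAT⁴, T = (P / εσA)^(1/4) = (65.9 / (0.87 × 5.67×10⁻⁸ × 2.06×10^-3))^(1/4).
T = (6.49×10^11)^(1/4) = 897 K.

T ≈ 897 K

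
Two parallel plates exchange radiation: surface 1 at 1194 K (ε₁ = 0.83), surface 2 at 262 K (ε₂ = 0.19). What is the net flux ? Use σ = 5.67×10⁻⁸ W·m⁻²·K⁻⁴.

For two large parallel gray plates, q = σ(T₁⁴ − T₂⁴) / (1/ε₁ + 1/ε₂ − 1).
1/ε₁ + 1/ε₂ − 1 = 1/0.83 + 1/0.19 − 1 = 5.468.
T₁⁴ − T₂⁴ = 2.03×10^12 − 4.71×10^9 = 2.03×10^12 K⁴.
q = 5.67×10⁻⁸ × 2.03×10^12 / 5.468 = 21000 W/m².

q ≈ 21000 W/m²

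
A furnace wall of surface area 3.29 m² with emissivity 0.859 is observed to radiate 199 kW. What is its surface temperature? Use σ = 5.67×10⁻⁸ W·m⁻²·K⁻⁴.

From P = εσAT⁴, T = (P / εσA)^(1/4) = (1.99×10^5 / (0.859 × 5.67×10⁻⁸ × 3.29))^(1/4).
T = (1.24×10^12)^(1/4) = 1060 K.

T ≈ 1060 K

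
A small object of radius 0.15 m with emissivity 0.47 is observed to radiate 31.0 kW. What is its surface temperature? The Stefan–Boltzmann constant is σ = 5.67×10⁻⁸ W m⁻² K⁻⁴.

T ≈ 1420 K

A = 4πr² = 4π × (0.15)² = 0.283 m².
From P = εσAT⁴, T = (P / εσA)^(1/4) = (31000 / (0.47 × 5.67×10⁻⁸ × 0.283))^(1/4).
T = (4.11×10^12)^(1/4) = 1420 K.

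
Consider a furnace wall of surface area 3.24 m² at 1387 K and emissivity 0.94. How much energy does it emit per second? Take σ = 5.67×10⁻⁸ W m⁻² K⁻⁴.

Stefan–Boltzmann: P = εσAT⁴ = 0.94 × 5.67×10⁻⁸ × 3.24 × (1387)⁴ = 0.94 × 5.67×10⁻⁸ × 3.24 × 3.70×10^12.
P = 6.39×10^5 W.

P ≈ 6.39×10^5 W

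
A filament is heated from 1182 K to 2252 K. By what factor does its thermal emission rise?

P ∝ T⁴, so the ratio is (2252/1182)⁴ = (1.905)⁴ = 13.2.

ratio ≈ 13.2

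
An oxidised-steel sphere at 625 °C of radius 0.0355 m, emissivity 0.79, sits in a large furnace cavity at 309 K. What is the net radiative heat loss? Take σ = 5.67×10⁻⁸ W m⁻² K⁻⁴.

A = 4πr² = 4π × (0.0355)² = 0.0158 m².
Convert: 625 °C = 898 K.
Q = εσA(T⁴ − T_s⁴). T⁴ − T_s⁴ = (898)⁴ − (309)⁴ = 6.50×10^11 − 9.12×10^9 = 6.41×10^11 K⁴.
Q = 0.79 × 5.67×10⁻⁸ × 0.0158 × 6.41×10^11 = 455 W.

Q ≈ 455 W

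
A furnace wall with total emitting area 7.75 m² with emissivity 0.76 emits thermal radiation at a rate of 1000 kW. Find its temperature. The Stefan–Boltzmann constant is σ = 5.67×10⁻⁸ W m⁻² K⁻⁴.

From P = εσAT⁴, T = (P / εσA)^(1/4) = (1.00×10^6 / (0.76 × 5.67×10⁻⁸ × 7.75))^(1/4).
T = (2.99×10^12)^(1/4) = 1320 K.

T ≈ 1320 K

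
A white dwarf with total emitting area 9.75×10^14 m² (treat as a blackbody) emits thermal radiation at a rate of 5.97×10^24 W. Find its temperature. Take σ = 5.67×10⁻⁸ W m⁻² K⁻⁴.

From P = σAT⁴, T = (P / σA)^(1/4) = (5.97×10^24 / (5.67×10⁻⁸ × 9.75×10^14))^(1/4).
T = (1.08×10^17)^(1/4) = 18100 K.

T ≈ 18100 K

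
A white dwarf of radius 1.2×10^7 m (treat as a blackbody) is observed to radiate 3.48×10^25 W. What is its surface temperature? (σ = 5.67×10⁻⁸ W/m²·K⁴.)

A = 4πr² = 4π × (1.2×10^7)² = 1.81×10^15 m².
From P = σAT⁴, T = (P / σA)^(1/4) = (3.48×10^25 / (5.67×10⁻⁸ × 1.81×10^15))^(1/4).
T = (3.39×10^17)^(1/4) = 24100 K.

T ≈ 24100 K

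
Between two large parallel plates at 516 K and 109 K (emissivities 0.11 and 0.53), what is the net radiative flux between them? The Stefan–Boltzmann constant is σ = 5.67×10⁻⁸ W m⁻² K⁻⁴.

q ≈ 402 W/m²

For two large parallel gray plates, q = σ(T₁⁴ − T₂⁴) / (1/ε₁ + 1/ε₂ − 1).
1/ε₁ + 1/ε₂ − 1 = 1/0.11 + 1/0.53 − 1 = 9.978.
T₁⁴ − T₂⁴ = 7.09×10^10 − 1.41×10^8 = 7.08×10^10 K⁴.
q = 5.67×10⁻⁸ × 7.08×10^10 / 9.978 = 402 W/m².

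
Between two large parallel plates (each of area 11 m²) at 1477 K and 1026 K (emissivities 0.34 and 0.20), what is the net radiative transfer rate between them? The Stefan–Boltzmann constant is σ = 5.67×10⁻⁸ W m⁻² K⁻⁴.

Q ≈ 3.28×10^5 W

For two large parallel gray plates, q = σ(T₁⁴ − T₂⁴) / (1/ε₁ + 1/ε₂ − 1).
1/ε₁ + 1/ε₂ − 1 = 1/0.34 + 1/0.20 − 1 = 6.941.
T₁⁴ − T₂⁴ = 4.76×10^12 − 1.11×10^12 = 3.65×10^12 K⁴.
q = 5.67×10⁻⁸ × 3.65×10^12 / 6.941 = 29800 W/m².
Q = q·A = 29800 × 11 = 3.28×10^5 W.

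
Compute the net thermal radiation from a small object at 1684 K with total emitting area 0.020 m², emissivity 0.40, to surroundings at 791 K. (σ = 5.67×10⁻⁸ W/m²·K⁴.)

Q = εσA(T⁴ − T_s⁴). T⁴ − T_s⁴ = (1684)⁴ − (791)⁴ = 8.04×10^12 − 3.91×10^11 = 7.65×10^12 K⁴.
Q = 0.40 × 5.67×10⁻⁸ × 0.0200 × 7.65×10^12 = 3470 W.

Q ≈ 3470 W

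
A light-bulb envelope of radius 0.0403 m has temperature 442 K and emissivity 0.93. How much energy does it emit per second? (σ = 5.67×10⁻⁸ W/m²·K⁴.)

P ≈ 41.1 W

A = 4πr² = 4π × (0.0403)² = 0.0204 m².
P = εσAT⁴ = 0.93 × 5.67×10⁻⁸ × 0.0204 × (442)⁴ = 0.93 × 5.67×10⁻⁸ × 0.0204 × 3.82×10^10.
P = 41.1 W.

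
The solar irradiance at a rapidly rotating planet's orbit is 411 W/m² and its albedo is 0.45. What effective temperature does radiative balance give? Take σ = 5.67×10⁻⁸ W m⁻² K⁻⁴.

Power absorbed = (1−a)S·πR²; power emitted = 4πR²σT⁴. Equating and cancelling πR²:
T = ((1−a)S / 4σ)^(1/4) = (226 / (4 × 5.67×10⁻⁸))^(1/4) = (9.97×10^8)^(1/4).
T = 178 K.

T ≈ 178 K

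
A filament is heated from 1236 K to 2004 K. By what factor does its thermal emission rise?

P ∝ T⁴, so the ratio is (2004/1236)⁴ = (1.621)⁴ = 6.91.

ratio ≈ 6.91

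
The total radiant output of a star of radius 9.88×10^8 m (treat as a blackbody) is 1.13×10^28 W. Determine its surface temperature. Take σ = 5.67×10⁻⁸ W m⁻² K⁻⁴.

T ≈ 11300 K

A = 4πr² = 4π × (9.88×10^8)² = 1.23×10^19 m².
From P = σAT⁴, T = (P / σA)^(1/4) = (1.13×10^28 / (5.67×10⁻⁸ × 1.23×10^19))^(1/4).
T = (1.62×10^16)^(1/4) = 11300 K.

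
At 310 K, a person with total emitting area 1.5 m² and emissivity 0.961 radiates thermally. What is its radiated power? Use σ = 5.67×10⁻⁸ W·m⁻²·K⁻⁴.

Stefan–Boltzmann: P = εσAT⁴ = 0.961 × 5.67×10⁻⁸ × 1.50 × (310)⁴ = 0.961 × 5.67×10⁻⁸ × 1.50 × 9.24×10^9.
P = 755 W.

P ≈ 755 W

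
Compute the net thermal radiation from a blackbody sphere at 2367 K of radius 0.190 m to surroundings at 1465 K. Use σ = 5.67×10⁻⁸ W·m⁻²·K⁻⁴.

A = 4πr² = 4π × (0.190)² = 0.454 m².
Q = σA(T⁴ − T_s⁴). T⁴ − T_s⁴ = (2367)⁴ − (1465)⁴ = 3.14×10^13 − 4.61×10^12 = 2.68×10^13 K⁴.
Q = 5.67×10⁻⁸ × 0.454 × 2.68×10^13 = 6.89×10^5 W.

Q ≈ 6.89×10^5 W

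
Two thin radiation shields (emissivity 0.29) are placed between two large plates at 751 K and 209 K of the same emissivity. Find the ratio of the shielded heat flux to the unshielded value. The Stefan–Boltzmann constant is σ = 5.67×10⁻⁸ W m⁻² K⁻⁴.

With N identical shields there are N+1 = 3 gaps in series, each with the same radiative resistance, so the flux falls to 1/(N+1) of its unshielded value.

ratio ≈ 0.333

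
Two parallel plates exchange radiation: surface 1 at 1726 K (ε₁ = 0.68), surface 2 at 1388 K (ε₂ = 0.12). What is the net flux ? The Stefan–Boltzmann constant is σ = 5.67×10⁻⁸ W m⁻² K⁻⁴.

q ≈ 33300 W/m²

For two large parallel gray plates, q = σ(T₁⁴ − T₂⁴) / (1/ε₁ + 1/ε₂ − 1).
1/ε₁ + 1/ε₂ − 1 = 1/0.68 + 1/0.12 − 1 = 8.804.
T₁⁴ − T₂⁴ = 8.87×10^12 − 3.71×10^12 = 5.16×10^12 K⁴.
q = 5.67×10⁻⁸ × 5.16×10^12 / 8.804 = 33300 W/m².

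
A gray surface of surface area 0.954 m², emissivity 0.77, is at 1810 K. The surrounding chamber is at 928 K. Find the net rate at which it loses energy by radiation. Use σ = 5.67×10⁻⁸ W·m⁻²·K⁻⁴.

Q = εσA(T⁴ − T_s⁴). T⁴ − T_s⁴ = (1810)⁴ − (928)⁴ = 1.07×10^13 − 7.42×10^11 = 9.99×10^12 K⁴.
Q = 0.77 × 5.67×10⁻⁸ × 0.954 × 9.99×10^12 = 4.16×10^5 W.

Q ≈ 4.16×10^5 W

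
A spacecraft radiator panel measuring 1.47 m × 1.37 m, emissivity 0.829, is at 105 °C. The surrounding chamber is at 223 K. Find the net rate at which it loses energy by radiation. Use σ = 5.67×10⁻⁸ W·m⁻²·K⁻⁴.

Q ≈ 1700 W

A = 1.47 × 1.37 = 2.01 m².
Convert: 105 °C = 378 K.
Q = εσA(T⁴ − T_s⁴). T⁴ − T_s⁴ = (378)⁴ − (223)⁴ = 2.04×10^10 − 2.47×10^9 = 1.79×10^10 K⁴.
Q = 0.829 × 5.67×10⁻⁸ × 2.01 × 1.79×10^10 = 1700 W.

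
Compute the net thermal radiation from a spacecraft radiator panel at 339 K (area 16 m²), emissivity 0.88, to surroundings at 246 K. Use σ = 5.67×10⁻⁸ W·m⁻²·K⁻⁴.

Q = εσA(T⁴ − T_s⁴). T⁴ − T_s⁴ = (339)⁴ − (246)⁴ = 1.32×10^10 − 3.66×10^9 = 9.54×10^9 K⁴.
Q = 0.88 × 5.67×10⁻⁸ × 16.0 × 9.54×10^9 = 7620 W.

Q ≈ 7620 W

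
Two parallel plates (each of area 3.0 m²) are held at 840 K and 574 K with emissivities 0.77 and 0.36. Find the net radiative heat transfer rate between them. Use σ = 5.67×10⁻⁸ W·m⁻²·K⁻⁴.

Q ≈ 21500 W

For two large parallel gray plates, q = σ(T₁⁴ − T₂⁴) / (1/ε₁ + 1/ε₂ − 1).
1/ε₁ + 1/ε₂ − 1 = 1/0.77 + 1/0.36 − 1 = 3.076.
T₁⁴ − T₂⁴ = 4.98×10^11 − 1.09×10^11 = 3.89×10^11 K⁴.
q = 5.67×10⁻⁸ × 3.89×10^11 / 3.076 = 7180 W/m².
Q = q·A = 7180 × 3.0 = 21500 W.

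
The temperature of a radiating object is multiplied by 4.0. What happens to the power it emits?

P ∝ T⁴, so the power scales as (4.0)⁴ = 256.

factor ≈ 256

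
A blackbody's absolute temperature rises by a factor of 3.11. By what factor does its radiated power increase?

factor ≈ 93.5

P ∝ T⁴, so the power scales as (3.11)⁴ = 93.5.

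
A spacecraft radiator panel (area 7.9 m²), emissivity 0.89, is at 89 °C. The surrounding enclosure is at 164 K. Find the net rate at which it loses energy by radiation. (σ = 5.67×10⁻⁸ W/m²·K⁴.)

Convert: 89 °C = 362 K.
Q = εσA(T⁴ − T_s⁴). T⁴ − T_s⁴ = (362)⁴ − (164)⁴ = 1.72×10^10 − 7.23×10^8 = 1.64×10^10 K⁴.
Q = 0.89 × 5.67×10⁻⁸ × 7.90 × 1.64×10^10 = 6560 W.

Q ≈ 6560 W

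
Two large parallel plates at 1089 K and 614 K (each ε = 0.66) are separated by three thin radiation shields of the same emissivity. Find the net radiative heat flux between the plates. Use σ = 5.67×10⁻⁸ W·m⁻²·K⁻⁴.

q ≈ 8830 W/m²

Each of the 4 gaps contributes resistance (2/ε − 1) = 2/0.66 − 1 = 2.030; total = 8.121.
q = σ(T₁⁴ − T₂⁴) / 8.121 = 5.67×10⁻⁸ × 1.26×10^12 / 8.121 = 8830 W/m².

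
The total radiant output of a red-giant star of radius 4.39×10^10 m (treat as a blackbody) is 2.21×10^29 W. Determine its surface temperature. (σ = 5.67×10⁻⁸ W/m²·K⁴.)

T ≈ 3560 K

A = 4πr² = 4π × (4.39×10^10)² = 2.42×10^22 m².
From P = σAT⁴, T = (P / σA)^(1/4) = (2.21×10^29 / (5.67×10⁻⁸ × 2.42×10^22))^(1/4).
T = (1.61×10^14)^(1/4) = 3560 K.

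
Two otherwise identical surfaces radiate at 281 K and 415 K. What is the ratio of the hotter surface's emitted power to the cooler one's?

ratio ≈ 4.76

P ∝ T⁴, so the ratio is (415/281)⁴ = (1.477)⁴ = 4.76.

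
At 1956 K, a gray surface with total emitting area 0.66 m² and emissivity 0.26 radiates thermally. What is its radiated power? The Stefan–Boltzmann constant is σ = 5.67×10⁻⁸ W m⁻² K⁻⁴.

P ≈ 1.42×10^5 W

P = εσAT⁴ = 0.26 × 5.67×10⁻⁸ × 0.660 × (1956)⁴ = 0.26 × 5.67×10⁻⁸ × 0.660 × 1.46×10^13.
P = 1.42×10^5 W.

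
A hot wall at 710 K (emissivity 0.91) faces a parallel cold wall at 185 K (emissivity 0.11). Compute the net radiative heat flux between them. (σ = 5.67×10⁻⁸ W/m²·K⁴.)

For two large parallel gray plates, q = σ(T₁⁴ − T₂⁴) / (1/ε₁ + 1/ε₂ − 1).
1/ε₁ + 1/ε₂ − 1 = 1/0.91 + 1/0.11 − 1 = 9.190.
T₁⁴ − T₂⁴ = 2.54×10^11 − 1.17×10^9 = 2.53×10^11 K⁴.
q = 5.67×10⁻⁸ × 2.53×10^11 / 9.190 = 1560 W/m².

q ≈ 1560 W/m²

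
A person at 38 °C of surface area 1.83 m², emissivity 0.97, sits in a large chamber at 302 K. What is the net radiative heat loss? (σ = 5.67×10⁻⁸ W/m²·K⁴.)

Convert: 38 °C = 311 K.
Q = εσA(T⁴ − T_s⁴). T⁴ − T_s⁴ = (311)⁴ − (302)⁴ = 9.35×10^9 − 8.32×10^9 = 1.04×10^9 K⁴.
Q = 0.97 × 5.67×10⁻⁸ × 1.83 × 1.04×10^9 = 104 W.

Q ≈ 104 W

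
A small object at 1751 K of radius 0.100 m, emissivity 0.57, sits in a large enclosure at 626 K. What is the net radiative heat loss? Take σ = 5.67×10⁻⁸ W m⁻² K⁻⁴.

Q ≈ 37600 W

A = 4πr² = 4π × (0.100)² = 0.126 m².
Q = εσA(T⁴ − T_s⁴). T⁴ − T_s⁴ = (1751)⁴ − (626)⁴ = 9.40×10^12 − 1.54×10^11 = 9.25×10^12 K⁴.
Q = 0.57 × 5.67×10⁻⁸ × 0.126 × 9.25×10^12 = 37600 W.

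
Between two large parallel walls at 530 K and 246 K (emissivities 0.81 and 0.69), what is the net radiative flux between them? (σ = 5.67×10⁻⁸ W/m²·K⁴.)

For two large parallel gray plates, q = σ(T₁⁴ − T₂⁴) / (1/ε₁ + 1/ε₂ − 1).
1/ε₁ + 1/ε₂ − 1 = 1/0.81 + 1/0.69 − 1 = 1.684.
T₁⁴ − T₂⁴ = 7.89×10^10 − 3.66×10^9 = 7.52×10^10 K⁴.
q = 5.67×10⁻⁸ × 7.52×10^10 / 1.684 = 2530 W/m².

q ≈ 2530 W/m²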